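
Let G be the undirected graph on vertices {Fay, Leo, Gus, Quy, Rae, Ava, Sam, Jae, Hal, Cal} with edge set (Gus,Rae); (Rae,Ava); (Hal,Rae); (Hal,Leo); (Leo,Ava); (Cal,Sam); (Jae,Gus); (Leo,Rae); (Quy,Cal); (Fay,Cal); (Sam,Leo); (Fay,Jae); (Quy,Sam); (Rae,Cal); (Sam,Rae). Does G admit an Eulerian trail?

Yes

Degrees: Fay:2, Leo:4, Gus:2, Quy:2, Rae:6, Ava:2, Sam:4, Jae:2, Hal:2, Cal:4
Odd-degree vertices: none (0 total).
The non-isolated vertices are connected and exactly 0 have odd degree, so an Eulerian trail exists.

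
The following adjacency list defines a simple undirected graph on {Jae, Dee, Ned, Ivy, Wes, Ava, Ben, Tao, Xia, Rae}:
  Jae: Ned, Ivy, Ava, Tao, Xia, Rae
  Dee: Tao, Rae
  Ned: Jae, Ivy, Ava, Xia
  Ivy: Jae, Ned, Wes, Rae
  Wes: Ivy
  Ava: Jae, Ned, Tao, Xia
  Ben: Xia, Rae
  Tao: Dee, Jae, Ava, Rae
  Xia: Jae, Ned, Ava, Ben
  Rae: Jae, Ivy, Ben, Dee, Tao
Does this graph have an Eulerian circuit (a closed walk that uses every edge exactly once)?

Degrees: Jae:6, Dee:2, Ned:4, Ivy:4, Wes:1, Ava:4, Ben:2, Tao:4, Xia:4, Rae:5
Wes, Rae have odd degree; an Eulerian circuit needs every degree to be even, so none exists.

No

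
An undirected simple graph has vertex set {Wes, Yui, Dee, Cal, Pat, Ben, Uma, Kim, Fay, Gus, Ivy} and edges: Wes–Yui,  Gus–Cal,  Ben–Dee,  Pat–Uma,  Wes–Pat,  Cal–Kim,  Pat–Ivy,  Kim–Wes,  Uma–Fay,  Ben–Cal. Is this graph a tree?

The graph has 11 vertices and 10 edges.
It is connected with exactly 10 edges, hence acyclic — it is a tree.

Yes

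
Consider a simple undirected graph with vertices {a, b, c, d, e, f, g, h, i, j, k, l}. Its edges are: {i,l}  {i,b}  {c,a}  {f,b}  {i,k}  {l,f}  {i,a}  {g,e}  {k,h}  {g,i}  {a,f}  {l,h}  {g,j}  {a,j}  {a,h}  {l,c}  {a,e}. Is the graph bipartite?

Yes

A valid 2-coloring puts {c, d, e, f, h, i, j} on one side and {a, b, g, k, l} on the other; every edge crosses between the two sides.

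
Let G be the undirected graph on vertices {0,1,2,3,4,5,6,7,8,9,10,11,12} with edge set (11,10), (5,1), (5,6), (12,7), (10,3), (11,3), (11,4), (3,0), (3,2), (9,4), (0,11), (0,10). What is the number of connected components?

Component: {8}
Component: {7, 12}
Component: {1, 5, 6}
Component: {0, 2, 3, 4, 9, 10, 11}

4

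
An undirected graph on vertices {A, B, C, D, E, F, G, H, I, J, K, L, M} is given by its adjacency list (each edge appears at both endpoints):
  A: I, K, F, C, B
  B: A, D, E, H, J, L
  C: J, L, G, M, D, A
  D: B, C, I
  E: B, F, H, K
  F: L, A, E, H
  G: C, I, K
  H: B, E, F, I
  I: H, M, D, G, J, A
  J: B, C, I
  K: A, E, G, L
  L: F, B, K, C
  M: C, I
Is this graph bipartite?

The cycle H-E-B-H has length 3, which is odd, so the graph is not bipartite.

No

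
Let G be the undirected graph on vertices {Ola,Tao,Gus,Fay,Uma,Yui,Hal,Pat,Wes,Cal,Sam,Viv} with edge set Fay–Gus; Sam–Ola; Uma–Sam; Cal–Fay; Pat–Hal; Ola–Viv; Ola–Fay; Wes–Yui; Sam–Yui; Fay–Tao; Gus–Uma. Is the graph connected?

No

Component: {Hal, Pat}
Component: {Ola, Tao, Gus, Fay, Uma, Yui, Wes, Cal, Sam, Viv}
There are 2 separate components, so the graph is not connected.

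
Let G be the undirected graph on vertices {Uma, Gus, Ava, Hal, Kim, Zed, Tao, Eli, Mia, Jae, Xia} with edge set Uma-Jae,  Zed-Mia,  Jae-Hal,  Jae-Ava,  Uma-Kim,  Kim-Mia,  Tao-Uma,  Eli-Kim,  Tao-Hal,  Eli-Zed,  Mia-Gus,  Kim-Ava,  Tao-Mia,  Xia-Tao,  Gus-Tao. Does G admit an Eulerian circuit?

Degrees: Uma:3, Gus:2, Ava:2, Hal:2, Kim:4, Zed:2, Tao:5, Eli:2, Mia:4, Jae:3, Xia:1
Uma, Tao, Jae, Xia have odd degree; an Eulerian circuit needs every degree to be even, so none exists.

No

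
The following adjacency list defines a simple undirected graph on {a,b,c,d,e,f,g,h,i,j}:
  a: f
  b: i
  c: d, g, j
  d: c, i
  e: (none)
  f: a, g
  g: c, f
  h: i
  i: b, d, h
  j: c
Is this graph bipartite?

A valid 2-coloring puts {c, e, f, i} on one side and {a, b, d, g, h, j} on the other; every edge crosses between the two sides.

Yes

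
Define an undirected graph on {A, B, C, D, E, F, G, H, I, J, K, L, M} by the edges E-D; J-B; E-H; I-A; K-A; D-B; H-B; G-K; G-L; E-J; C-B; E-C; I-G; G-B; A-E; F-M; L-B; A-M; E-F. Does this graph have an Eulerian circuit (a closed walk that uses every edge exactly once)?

Yes

Degrees: A:4, B:6, C:2, D:2, E:6, F:2, G:4, H:2, I:2, J:2, K:2, L:2, M:2
Every vertex has even degree and the edges form a single connected piece, so an Eulerian circuit exists.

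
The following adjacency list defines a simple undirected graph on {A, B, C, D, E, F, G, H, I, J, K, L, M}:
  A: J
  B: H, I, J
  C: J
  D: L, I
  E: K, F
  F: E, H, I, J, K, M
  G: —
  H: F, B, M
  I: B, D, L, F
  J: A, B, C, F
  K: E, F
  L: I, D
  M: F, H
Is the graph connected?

Component: {G}
Component: {A, B, C, D, E, F, H, I, J, K, L, M}
There are 2 separate components, so the graph is not connected.

No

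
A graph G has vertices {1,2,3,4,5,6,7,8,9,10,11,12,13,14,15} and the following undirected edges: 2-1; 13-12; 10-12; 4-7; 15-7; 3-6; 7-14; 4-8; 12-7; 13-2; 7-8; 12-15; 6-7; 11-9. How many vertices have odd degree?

Degrees: 1:1, 2:2, 3:1, 4:2, 5:0, 6:2, 7:6, 8:2, 9:1, 10:1, 11:1, 12:4, 13:2, 14:1, 15:2
Odd-degree vertices: 1, 3, 9, 10, 11, 14.

6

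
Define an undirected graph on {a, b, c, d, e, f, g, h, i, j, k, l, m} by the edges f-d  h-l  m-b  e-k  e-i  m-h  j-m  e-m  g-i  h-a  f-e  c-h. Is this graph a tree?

Yes

|V| = 13, |E| = 12.
It is connected with exactly 12 edges, hence acyclic — it is a tree.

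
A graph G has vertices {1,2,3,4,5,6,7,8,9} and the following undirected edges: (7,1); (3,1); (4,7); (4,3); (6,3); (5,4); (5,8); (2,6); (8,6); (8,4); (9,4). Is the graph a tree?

The graph has 9 vertices and 11 edges.
Connected but with 11 > 8 edges, so it has a cycle and is not a tree.

No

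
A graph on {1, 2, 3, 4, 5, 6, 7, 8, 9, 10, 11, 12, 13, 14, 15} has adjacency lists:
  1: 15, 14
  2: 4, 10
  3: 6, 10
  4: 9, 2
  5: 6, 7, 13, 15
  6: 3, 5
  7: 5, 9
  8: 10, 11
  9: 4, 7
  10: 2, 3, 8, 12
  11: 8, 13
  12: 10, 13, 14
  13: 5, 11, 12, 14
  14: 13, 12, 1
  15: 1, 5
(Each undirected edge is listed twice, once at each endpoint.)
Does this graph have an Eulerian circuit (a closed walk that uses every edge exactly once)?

Degrees: 1:2, 2:2, 3:2, 4:2, 5:4, 6:2, 7:2, 8:2, 9:2, 10:4, 11:2, 12:3, 13:4, 14:3, 15:2
12, 14 have odd degree; an Eulerian circuit needs every degree to be even, so none exists.

No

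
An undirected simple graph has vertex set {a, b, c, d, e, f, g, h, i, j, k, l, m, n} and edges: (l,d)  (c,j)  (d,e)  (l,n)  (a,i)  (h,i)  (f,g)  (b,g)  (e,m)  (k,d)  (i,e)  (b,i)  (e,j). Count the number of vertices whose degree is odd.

8

Degrees: a:1, b:2, c:1, d:3, e:4, f:1, g:2, h:1, i:4, j:2, k:1, l:2, m:1, n:1
Odd-degree vertices: a, c, d, f, h, k, m, n.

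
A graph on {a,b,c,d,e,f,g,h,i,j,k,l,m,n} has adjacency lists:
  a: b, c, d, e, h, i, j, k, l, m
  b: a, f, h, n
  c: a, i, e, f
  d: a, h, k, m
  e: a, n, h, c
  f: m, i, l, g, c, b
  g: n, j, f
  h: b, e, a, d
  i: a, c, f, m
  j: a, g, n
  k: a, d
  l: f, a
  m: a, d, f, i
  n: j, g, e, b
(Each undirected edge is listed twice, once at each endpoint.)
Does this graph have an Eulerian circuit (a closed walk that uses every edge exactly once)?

Degrees: a:10, b:4, c:4, d:4, e:4, f:6, g:3, h:4, i:4, j:3, k:2, l:2, m:4, n:4
Vertices with odd degree: g, j. An Eulerian circuit requires all degrees even.

No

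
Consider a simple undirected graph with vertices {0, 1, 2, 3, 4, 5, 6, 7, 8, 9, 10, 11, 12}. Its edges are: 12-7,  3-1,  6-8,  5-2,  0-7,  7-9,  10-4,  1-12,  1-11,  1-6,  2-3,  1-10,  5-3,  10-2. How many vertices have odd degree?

10

Degrees: 0:1, 1:5, 2:3, 3:3, 4:1, 5:2, 6:2, 7:3, 8:1, 9:1, 10:3, 11:1, 12:2
Odd-degree vertices: 0, 1, 2, 3, 4, 7, 8, 9, 10, 11.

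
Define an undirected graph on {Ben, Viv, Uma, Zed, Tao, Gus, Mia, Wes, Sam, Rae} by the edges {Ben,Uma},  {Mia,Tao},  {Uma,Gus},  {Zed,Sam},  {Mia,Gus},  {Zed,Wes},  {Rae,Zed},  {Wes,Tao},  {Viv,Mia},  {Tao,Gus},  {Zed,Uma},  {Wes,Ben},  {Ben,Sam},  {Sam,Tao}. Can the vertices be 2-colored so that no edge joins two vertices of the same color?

No

Mia-Gus-Tao-Mia is an odd cycle (length 3), and a bipartite graph can contain only even cycles.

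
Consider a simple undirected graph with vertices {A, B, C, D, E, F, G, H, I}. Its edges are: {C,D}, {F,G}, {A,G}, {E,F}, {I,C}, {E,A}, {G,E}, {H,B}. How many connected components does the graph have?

Component: {B, H}
Component: {C, D, I}
Component: {A, E, F, G}

3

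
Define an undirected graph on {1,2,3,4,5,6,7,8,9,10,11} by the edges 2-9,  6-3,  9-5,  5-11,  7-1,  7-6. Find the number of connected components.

Component: {4}
Component: {8}
Component: {10}
Component: {1, 3, 6, 7}
Component: {2, 5, 9, 11}

5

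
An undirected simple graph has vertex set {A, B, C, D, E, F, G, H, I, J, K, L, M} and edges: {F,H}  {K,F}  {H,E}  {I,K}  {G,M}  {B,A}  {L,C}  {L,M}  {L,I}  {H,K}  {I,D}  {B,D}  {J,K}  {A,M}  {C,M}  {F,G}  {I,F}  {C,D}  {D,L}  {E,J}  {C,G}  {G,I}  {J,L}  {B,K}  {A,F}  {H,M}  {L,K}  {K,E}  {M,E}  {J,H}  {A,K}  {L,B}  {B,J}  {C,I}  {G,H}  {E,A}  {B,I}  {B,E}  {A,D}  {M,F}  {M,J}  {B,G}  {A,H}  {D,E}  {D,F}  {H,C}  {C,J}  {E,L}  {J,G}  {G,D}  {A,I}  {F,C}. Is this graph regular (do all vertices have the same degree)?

Yes

Degrees: A:8, B:8, C:8, D:8, E:8, F:8, G:8, H:8, I:8, J:8, K:8, L:8, M:8
All degrees equal 8; the graph is regular.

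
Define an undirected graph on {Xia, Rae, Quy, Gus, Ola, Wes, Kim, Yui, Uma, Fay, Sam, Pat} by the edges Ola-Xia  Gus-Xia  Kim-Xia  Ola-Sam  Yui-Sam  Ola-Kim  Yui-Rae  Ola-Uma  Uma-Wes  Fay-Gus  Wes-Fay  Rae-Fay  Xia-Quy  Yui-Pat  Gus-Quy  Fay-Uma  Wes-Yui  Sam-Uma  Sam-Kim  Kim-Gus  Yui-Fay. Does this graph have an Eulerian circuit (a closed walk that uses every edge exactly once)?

No

Degrees: Xia:4, Rae:2, Quy:2, Gus:4, Ola:4, Wes:3, Kim:4, Yui:5, Uma:4, Fay:5, Sam:4, Pat:1
Vertices with odd degree: Wes, Yui, Fay, Pat. An Eulerian circuit requires all degrees even.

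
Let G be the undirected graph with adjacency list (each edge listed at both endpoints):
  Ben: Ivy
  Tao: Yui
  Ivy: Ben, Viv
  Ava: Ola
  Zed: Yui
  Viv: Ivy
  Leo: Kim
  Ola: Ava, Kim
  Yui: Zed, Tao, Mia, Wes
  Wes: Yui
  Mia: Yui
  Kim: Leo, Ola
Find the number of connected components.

3

Component: {Ben, Ivy, Viv}
Component: {Ava, Leo, Ola, Kim}
Component: {Tao, Zed, Yui, Wes, Mia}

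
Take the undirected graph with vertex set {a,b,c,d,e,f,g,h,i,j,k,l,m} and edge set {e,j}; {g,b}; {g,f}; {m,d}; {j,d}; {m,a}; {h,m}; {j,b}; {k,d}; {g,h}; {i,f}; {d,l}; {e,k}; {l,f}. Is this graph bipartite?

Yes

Partition the vertices as {c, g, i, j, k, l, m} vs {a, b, d, e, f, h}. Each listed edge has one endpoint in each part, so the graph is bipartite.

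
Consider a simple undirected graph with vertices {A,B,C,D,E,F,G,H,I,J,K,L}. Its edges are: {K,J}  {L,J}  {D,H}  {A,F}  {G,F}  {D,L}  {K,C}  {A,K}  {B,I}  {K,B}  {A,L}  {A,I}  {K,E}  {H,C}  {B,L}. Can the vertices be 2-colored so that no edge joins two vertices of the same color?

Yes

Partition the vertices as {F, H, I, K, L} vs {A, B, C, D, E, G, J}. Each listed edge has one endpoint in each part, so the graph is bipartite.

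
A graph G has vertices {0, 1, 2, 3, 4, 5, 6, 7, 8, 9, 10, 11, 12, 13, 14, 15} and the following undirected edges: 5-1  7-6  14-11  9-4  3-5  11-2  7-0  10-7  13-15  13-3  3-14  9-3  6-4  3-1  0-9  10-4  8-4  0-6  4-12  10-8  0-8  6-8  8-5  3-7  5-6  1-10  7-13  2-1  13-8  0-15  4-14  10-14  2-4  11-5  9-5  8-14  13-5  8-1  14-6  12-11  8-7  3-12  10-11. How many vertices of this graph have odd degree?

Degrees: 0:5, 1:5, 2:3, 3:7, 4:7, 5:7, 6:6, 7:6, 8:9, 9:4, 10:6, 11:5, 12:3, 13:5, 14:6, 15:2
Odd-degree vertices: 0, 1, 2, 3, 4, 5, 8, 11, 12, 13.

10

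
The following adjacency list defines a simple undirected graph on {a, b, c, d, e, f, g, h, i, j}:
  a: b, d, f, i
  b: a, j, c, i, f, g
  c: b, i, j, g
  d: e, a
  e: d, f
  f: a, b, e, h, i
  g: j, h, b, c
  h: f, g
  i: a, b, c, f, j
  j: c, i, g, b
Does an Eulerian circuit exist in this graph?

No

Degrees: a:4, b:6, c:4, d:2, e:2, f:5, g:4, h:2, i:5, j:4
Vertices with odd degree: f, i. An Eulerian circuit requires all degrees even.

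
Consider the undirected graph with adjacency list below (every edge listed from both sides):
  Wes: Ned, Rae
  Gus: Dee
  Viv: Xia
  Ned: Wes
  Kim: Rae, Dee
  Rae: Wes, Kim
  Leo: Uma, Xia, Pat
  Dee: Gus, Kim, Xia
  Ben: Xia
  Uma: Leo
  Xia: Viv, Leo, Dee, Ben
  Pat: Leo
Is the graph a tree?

The graph has 12 vertices and 11 edges.
It is connected with exactly 11 edges, hence acyclic — it is a tree.

Yes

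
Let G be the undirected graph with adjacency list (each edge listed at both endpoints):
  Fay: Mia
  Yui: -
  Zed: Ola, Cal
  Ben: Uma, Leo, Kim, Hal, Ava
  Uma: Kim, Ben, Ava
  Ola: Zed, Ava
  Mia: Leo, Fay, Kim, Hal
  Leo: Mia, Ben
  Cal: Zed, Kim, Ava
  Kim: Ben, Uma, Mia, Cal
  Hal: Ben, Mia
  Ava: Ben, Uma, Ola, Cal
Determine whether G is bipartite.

Uma-Ben-Ava-Uma is an odd cycle (length 3), and a bipartite graph can contain only even cycles.

No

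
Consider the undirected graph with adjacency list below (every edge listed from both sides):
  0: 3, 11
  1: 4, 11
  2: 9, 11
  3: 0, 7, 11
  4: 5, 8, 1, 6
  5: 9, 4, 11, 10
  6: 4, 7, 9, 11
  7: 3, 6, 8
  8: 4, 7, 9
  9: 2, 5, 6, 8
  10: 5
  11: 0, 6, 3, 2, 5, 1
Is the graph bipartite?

No

The cycle 0-3-11-0 has length 3, which is odd, so the graph is not bipartite.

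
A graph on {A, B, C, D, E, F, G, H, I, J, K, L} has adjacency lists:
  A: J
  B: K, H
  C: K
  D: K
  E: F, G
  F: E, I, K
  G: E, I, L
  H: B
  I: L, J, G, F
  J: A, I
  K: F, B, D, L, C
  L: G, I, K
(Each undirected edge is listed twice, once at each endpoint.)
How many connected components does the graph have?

1

Component: {A, B, C, D, E, F, G, H, I, J, K, L}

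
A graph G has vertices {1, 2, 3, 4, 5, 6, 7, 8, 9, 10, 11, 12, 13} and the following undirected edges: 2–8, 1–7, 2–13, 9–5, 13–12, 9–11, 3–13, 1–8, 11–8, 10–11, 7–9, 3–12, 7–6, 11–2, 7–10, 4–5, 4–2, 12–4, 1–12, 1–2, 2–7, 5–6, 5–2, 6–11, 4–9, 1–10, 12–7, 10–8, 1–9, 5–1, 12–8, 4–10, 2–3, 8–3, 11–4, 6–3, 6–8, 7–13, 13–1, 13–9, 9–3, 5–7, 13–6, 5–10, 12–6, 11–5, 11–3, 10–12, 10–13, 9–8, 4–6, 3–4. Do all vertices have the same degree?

Degrees: 1:8, 2:8, 3:8, 4:8, 5:8, 6:8, 7:8, 8:8, 9:8, 10:8, 11:8, 12:8, 13:8
All degrees equal 8; the graph is regular.

Yes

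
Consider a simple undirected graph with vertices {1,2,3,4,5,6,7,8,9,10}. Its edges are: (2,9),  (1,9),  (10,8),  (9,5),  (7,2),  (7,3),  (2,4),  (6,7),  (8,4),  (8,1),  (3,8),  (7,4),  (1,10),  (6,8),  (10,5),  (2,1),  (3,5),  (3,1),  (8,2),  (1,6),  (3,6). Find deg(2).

Neighbors of 2: 1, 4, 7, 8, 9.

5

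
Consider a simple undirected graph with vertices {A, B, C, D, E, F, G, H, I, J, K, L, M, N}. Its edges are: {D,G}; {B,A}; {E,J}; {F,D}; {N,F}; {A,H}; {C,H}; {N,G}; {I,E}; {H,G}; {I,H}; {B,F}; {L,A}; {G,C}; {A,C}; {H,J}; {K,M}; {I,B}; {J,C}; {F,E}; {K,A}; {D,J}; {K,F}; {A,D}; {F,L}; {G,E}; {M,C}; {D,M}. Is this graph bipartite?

No

The cycle C-H-G-C has length 3, which is odd, so the graph is not bipartite.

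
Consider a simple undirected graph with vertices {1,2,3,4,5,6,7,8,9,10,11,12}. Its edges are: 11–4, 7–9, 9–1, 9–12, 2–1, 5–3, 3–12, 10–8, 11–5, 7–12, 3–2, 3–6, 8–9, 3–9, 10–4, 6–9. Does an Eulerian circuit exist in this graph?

No

Degrees: 1:2, 2:2, 3:5, 4:2, 5:2, 6:2, 7:2, 8:2, 9:6, 10:2, 11:2, 12:3
3, 12 have odd degree; an Eulerian circuit needs every degree to be even, so none exists.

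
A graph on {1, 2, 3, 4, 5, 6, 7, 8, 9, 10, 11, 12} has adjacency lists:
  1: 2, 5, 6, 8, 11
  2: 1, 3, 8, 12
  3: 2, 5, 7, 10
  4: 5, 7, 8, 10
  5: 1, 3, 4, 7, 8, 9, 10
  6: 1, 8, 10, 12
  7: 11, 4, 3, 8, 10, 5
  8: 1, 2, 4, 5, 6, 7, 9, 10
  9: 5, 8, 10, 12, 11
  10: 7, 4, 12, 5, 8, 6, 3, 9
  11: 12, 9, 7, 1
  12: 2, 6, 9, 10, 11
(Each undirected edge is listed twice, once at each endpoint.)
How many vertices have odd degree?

Degrees: 1:5, 2:4, 3:4, 4:4, 5:7, 6:4, 7:6, 8:8, 9:5, 10:8, 11:4, 12:5
Odd-degree vertices: 1, 5, 9, 12.

4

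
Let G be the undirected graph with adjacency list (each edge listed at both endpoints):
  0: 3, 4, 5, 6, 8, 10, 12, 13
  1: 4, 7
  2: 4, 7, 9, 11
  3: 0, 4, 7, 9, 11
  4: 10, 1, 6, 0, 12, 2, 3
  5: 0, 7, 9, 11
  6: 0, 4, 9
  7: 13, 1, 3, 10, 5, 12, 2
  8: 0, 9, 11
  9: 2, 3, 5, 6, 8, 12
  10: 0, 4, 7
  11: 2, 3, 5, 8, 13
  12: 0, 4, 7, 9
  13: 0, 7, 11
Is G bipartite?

No

3-4-0-3 is an odd cycle (length 3), and a bipartite graph can contain only even cycles.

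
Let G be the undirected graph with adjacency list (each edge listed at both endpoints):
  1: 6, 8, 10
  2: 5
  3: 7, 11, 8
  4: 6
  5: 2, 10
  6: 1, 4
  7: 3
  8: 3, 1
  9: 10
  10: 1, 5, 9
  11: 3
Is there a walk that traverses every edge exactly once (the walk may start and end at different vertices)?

No

Degrees: 1:3, 2:1, 3:3, 4:1, 5:2, 6:2, 7:1, 8:2, 9:1, 10:3, 11:1
Odd-degree vertices: 1, 2, 3, 4, 7, 9, 10, 11 (8 total).
An Eulerian trail requires 0 or 2 odd-degree vertices; here there are 8.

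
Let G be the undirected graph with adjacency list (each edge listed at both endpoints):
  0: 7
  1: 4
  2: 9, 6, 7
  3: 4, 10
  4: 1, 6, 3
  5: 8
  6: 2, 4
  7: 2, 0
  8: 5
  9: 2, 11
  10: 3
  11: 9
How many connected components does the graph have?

2

Component: {5, 8}
Component: {0, 1, 2, 3, 4, 6, 7, 9, 10, 11}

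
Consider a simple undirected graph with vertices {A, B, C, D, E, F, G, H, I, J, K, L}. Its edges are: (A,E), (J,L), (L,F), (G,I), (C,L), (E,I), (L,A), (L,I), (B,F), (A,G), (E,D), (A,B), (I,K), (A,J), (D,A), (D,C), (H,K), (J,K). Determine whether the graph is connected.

Starting from A and exploring outward reaches every vertex (A, E, L, B, J, G, D, I, C, F, K, H); the graph is connected.

Yes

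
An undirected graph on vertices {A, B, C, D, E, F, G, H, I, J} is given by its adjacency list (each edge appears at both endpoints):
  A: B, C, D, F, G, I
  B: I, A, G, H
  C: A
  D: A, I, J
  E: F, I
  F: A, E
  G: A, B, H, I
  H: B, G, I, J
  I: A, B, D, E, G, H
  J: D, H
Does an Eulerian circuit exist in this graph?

No

Degrees: A:6, B:4, C:1, D:3, E:2, F:2, G:4, H:4, I:6, J:2
Vertices with odd degree: C, D. An Eulerian circuit requires all degrees even.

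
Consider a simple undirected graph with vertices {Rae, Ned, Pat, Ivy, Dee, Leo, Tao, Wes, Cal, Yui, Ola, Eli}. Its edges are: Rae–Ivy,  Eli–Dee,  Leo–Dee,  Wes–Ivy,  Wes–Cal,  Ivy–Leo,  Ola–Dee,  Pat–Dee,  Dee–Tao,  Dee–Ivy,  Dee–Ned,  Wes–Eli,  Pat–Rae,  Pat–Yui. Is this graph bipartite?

The cycle Dee-Leo-Ivy-Dee has length 3, which is odd, so the graph is not bipartite.

No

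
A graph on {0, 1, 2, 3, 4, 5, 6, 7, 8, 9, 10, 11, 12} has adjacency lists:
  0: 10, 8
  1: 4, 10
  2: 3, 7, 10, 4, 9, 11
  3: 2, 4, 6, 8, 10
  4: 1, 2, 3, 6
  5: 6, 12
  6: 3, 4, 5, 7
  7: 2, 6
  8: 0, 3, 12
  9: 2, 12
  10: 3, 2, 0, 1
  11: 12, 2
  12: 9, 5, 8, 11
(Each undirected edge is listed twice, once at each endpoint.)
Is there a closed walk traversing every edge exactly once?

No

Degrees: 0:2, 1:2, 2:6, 3:5, 4:4, 5:2, 6:4, 7:2, 8:3, 9:2, 10:4, 11:2, 12:4
3, 8 have odd degree; an Eulerian circuit needs every degree to be even, so none exists.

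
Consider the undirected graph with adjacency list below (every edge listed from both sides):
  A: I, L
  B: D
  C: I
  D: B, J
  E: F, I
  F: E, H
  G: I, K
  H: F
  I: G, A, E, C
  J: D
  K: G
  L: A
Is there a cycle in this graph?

No

|V| = 12, |E| = 10, number of components = 2.
A forest on 12 vertices with 2 components has exactly 10 edges, which matches — so no cycle.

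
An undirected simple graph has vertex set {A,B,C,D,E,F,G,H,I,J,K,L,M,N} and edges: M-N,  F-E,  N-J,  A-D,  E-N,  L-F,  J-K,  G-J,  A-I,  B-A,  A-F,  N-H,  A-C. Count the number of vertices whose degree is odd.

12

Degrees: A:5, B:1, C:1, D:1, E:2, F:3, G:1, H:1, I:1, J:3, K:1, L:1, M:1, N:4
Odd-degree vertices: A, B, C, D, F, G, H, I, J, K, L, M.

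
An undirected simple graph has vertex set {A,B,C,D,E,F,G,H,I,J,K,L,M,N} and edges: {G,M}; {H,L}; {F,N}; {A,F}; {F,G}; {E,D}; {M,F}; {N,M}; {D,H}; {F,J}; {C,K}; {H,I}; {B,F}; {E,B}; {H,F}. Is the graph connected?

No

Component: {C, K}
Component: {A, B, D, E, F, G, H, I, J, L, M, N}
There are 2 separate components, so the graph is not connected.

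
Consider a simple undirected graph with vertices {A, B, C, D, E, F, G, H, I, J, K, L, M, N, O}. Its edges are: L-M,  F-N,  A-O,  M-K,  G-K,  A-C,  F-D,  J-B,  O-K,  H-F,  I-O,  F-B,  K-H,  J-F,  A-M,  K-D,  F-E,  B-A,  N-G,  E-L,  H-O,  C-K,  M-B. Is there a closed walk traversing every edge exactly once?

No

Degrees: A:4, B:4, C:2, D:2, E:2, F:6, G:2, H:3, I:1, J:2, K:6, L:2, M:4, N:2, O:4
Vertices with odd degree: H, I. An Eulerian circuit requires all degrees even.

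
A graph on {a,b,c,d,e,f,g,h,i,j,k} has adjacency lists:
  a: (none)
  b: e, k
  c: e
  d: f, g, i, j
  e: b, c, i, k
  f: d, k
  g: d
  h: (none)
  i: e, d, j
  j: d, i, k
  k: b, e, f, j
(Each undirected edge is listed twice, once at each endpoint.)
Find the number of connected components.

3

Component: {a}
Component: {h}
Component: {b, c, d, e, f, g, i, j, k}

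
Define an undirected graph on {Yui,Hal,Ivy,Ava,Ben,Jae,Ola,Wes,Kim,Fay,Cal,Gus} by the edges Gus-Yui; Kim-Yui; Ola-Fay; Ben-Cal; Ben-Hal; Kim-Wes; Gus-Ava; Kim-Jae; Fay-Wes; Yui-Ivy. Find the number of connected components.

2

Component: {Hal, Ben, Cal}
Component: {Yui, Ivy, Ava, Jae, Ola, Wes, Kim, Fay, Gus}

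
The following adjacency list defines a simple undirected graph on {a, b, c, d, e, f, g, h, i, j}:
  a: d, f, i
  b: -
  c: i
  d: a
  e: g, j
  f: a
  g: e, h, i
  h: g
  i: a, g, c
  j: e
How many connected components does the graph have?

2

Component: {b}
Component: {a, c, d, e, f, g, h, i, j}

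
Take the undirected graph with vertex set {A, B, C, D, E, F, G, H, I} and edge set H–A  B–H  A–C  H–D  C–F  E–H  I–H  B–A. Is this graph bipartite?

No

The cycle B-A-H-B has length 3, which is odd, so the graph is not bipartite.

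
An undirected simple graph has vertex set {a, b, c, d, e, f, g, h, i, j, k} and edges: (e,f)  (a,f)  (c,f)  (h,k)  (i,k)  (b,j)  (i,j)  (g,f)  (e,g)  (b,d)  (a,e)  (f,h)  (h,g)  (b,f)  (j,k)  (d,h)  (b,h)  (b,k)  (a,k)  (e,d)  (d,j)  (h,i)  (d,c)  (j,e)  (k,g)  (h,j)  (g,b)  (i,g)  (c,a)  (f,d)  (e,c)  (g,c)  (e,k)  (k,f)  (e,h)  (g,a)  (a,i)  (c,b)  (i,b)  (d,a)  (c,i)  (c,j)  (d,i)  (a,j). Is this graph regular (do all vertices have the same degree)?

Degrees: a:8, b:8, c:8, d:8, e:8, f:8, g:8, h:8, i:8, j:8, k:8
All degrees equal 8; the graph is regular.

Yes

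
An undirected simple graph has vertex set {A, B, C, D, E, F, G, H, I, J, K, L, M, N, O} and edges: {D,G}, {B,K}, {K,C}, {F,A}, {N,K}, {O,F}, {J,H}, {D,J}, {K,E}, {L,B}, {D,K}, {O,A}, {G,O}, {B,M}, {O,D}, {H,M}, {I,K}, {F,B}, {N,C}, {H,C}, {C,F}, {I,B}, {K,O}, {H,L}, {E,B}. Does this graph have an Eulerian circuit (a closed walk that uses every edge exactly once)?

Degrees: A:2, B:6, C:4, D:4, E:2, F:4, G:2, H:4, I:2, J:2, K:7, L:2, M:2, N:2, O:5
K, O have odd degree; an Eulerian circuit needs every degree to be even, so none exists.

No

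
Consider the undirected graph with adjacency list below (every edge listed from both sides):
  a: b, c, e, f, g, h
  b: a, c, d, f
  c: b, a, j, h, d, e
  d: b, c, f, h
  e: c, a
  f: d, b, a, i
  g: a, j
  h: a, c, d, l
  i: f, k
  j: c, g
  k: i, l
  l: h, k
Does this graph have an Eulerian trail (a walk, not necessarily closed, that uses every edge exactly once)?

Degrees: a:6, b:4, c:6, d:4, e:2, f:4, g:2, h:4, i:2, j:2, k:2, l:2
Odd-degree vertices: none (0 total).
With 0 odd-degree vertices and all edges in one connected piece, an Eulerian trail exists.

Yes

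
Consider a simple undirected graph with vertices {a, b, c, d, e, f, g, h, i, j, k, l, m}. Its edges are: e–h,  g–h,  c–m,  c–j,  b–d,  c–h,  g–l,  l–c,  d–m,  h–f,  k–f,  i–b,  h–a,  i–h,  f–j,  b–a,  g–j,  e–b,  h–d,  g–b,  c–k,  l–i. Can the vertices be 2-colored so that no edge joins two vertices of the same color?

Partition the vertices as {b, h, j, k, l, m} vs {a, c, d, e, f, g, i}. Each listed edge has one endpoint in each part, so the graph is bipartite.

Yes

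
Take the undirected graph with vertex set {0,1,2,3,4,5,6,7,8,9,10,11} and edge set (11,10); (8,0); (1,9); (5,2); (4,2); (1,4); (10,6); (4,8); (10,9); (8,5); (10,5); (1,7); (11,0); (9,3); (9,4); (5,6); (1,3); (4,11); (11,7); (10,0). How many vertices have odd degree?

Degrees: 0:3, 1:4, 2:2, 3:2, 4:5, 5:4, 6:2, 7:2, 8:3, 9:4, 10:5, 11:4
Odd-degree vertices: 0, 4, 8, 10.

4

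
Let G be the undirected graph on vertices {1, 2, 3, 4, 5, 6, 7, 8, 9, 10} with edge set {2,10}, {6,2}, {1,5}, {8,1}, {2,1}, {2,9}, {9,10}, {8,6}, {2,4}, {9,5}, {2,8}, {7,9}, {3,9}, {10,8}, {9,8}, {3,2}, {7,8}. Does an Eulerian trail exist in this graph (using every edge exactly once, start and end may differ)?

Degrees: 1:3, 2:7, 3:2, 4:1, 5:2, 6:2, 7:2, 8:6, 9:6, 10:3
Odd-degree vertices: 1, 2, 4, 10 (4 total).
With 4 odd-degree vertices (more than two), no single trail can use every edge.

No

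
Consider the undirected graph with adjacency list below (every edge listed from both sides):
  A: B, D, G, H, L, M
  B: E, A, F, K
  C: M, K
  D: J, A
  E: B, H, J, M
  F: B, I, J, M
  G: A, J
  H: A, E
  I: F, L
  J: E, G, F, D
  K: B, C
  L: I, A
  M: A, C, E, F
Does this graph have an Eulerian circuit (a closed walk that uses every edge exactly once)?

Degrees: A:6, B:4, C:2, D:2, E:4, F:4, G:2, H:2, I:2, J:4, K:2, L:2, M:4
Every vertex has even degree and the edges form a single connected piece, so an Eulerian circuit exists.

Yes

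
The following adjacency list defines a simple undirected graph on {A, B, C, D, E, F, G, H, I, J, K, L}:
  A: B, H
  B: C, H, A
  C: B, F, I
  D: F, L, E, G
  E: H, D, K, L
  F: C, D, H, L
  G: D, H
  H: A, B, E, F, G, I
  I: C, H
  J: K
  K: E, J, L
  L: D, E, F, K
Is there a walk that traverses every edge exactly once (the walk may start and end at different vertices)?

Degrees: A:2, B:3, C:3, D:4, E:4, F:4, G:2, H:6, I:2, J:1, K:3, L:4
Odd-degree vertices: B, C, J, K (4 total).
With 4 odd-degree vertices (more than two), no single trail can use every edge.

No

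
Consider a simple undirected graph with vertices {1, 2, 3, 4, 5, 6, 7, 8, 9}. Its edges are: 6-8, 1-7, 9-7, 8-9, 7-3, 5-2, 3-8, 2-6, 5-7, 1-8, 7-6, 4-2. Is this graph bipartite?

Yes

A valid 2-coloring puts {2, 7, 8} on one side and {1, 3, 4, 5, 6, 9} on the other; every edge crosses between the two sides.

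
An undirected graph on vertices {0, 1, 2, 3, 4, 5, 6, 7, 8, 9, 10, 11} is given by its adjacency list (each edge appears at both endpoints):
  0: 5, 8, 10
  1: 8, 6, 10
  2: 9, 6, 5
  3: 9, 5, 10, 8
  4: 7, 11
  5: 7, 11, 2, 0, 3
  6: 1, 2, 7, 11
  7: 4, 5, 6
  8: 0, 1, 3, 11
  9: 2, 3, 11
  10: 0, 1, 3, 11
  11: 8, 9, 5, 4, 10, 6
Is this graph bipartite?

A valid 2-coloring puts {4, 5, 6, 8, 9, 10} on one side and {0, 1, 2, 3, 7, 11} on the other; every edge crosses between the two sides.

Yes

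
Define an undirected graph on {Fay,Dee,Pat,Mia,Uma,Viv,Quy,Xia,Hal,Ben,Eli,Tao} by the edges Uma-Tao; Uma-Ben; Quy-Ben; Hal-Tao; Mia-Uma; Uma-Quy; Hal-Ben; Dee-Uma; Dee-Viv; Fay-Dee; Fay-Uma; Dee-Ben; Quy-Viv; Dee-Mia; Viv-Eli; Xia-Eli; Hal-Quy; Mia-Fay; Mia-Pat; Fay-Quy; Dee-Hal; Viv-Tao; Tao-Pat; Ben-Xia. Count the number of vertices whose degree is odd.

Degrees: Fay:4, Dee:6, Pat:2, Mia:4, Uma:6, Viv:4, Quy:5, Xia:2, Hal:4, Ben:5, Eli:2, Tao:4
Odd-degree vertices: Quy, Ben.

2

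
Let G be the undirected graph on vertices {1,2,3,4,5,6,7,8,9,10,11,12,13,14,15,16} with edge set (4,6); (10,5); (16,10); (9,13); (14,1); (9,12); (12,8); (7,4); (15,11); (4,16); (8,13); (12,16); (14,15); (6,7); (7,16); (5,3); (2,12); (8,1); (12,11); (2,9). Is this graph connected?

Yes

A breadth-first search from 1 visits 1, 8, 14, 12, 13, 15, 16, 9, 11, 2, 10, 4, 7, 5, 6, 3 — all 16 vertices — so the graph is connected.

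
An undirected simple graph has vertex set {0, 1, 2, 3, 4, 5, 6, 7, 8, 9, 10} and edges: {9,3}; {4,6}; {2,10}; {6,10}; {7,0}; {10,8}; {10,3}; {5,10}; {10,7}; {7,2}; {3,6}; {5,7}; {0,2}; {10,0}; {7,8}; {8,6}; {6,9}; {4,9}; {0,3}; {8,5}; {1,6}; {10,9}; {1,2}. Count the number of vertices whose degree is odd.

2

Degrees: 0:4, 1:2, 2:4, 3:4, 4:2, 5:3, 6:6, 7:5, 8:4, 9:4, 10:8
Odd-degree vertices: 5, 7.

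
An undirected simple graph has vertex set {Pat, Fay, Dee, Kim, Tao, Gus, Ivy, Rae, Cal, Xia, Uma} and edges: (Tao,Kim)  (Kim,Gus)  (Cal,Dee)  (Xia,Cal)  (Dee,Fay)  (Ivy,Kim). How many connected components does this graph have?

Component: {Pat}
Component: {Rae}
Component: {Uma}
Component: {Fay, Dee, Cal, Xia}
Component: {Kim, Tao, Gus, Ivy}

5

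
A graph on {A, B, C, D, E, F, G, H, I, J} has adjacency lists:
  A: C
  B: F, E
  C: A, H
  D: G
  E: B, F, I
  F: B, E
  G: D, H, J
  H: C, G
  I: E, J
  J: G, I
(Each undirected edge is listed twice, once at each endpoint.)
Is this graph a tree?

|V| = 10, |E| = 10.
Connected but with 10 > 9 edges, so it has a cycle and is not a tree.

No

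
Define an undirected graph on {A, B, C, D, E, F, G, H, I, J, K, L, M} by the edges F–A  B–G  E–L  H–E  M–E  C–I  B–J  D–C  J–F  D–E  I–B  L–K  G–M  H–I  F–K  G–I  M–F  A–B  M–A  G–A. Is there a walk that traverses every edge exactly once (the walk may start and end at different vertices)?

Yes

Degrees: A:4, B:4, C:2, D:2, E:4, F:4, G:4, H:2, I:4, J:2, K:2, L:2, M:4
Odd-degree vertices: none (0 total).
The non-isolated vertices are connected and exactly 0 have odd degree, so an Eulerian trail exists.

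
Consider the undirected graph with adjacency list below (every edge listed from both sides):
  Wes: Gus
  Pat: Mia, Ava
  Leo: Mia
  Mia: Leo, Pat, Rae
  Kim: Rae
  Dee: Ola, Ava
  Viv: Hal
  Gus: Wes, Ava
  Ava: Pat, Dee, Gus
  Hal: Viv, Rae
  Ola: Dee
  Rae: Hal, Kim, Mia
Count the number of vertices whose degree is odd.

Degrees: Wes:1, Pat:2, Leo:1, Mia:3, Kim:1, Dee:2, Viv:1, Gus:2, Ava:3, Hal:2, Ola:1, Rae:3
Odd-degree vertices: Wes, Leo, Mia, Kim, Viv, Ava, Ola, Rae.

8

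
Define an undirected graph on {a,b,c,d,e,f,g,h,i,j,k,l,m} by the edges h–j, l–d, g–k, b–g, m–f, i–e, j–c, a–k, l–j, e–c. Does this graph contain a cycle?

|V| = 13, |E| = 10, number of components = 3.
Since 10 = 13 - 3, the graph is a forest and contains no cycle.

No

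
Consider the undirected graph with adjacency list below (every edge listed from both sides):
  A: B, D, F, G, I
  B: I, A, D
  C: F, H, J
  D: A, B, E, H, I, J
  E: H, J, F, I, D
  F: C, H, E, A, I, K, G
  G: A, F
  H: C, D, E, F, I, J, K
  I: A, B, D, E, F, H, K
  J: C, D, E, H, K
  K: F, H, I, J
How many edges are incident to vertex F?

7

Neighbors of F: A, C, E, G, H, I, K.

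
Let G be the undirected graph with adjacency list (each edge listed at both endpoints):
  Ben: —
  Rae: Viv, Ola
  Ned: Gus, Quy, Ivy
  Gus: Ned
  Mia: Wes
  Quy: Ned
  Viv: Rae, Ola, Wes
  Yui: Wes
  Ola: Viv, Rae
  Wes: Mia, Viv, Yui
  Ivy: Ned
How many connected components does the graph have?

Component: {Ben}
Component: {Ned, Gus, Quy, Ivy}
Component: {Rae, Mia, Viv, Yui, Ola, Wes}

3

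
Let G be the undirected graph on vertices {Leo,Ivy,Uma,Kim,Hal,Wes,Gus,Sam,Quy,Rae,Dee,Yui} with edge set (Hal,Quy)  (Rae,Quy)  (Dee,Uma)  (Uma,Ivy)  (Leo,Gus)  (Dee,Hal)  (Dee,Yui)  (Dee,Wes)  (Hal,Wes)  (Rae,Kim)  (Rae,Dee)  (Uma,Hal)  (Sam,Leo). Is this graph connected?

No

Component: {Leo, Gus, Sam}
Component: {Ivy, Uma, Kim, Hal, Wes, Quy, Rae, Dee, Yui}
There are 2 separate components, so the graph is not connected.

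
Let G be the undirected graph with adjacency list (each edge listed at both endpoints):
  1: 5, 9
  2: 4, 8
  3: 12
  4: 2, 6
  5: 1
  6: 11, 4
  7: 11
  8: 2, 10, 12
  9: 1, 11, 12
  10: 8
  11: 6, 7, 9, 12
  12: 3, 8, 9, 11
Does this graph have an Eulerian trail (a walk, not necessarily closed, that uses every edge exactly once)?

Degrees: 1:2, 2:2, 3:1, 4:2, 5:1, 6:2, 7:1, 8:3, 9:3, 10:1, 11:4, 12:4
Odd-degree vertices: 3, 5, 7, 8, 9, 10 (6 total).
With 6 odd-degree vertices (more than two), no single trail can use every edge.

No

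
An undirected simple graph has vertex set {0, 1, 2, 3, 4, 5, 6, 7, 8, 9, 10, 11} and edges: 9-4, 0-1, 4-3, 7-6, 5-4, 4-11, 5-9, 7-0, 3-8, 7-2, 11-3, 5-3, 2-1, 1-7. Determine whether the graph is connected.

No

Component: {10}
Component: {0, 1, 2, 6, 7}
Component: {3, 4, 5, 8, 9, 11}
No edge joins these 3 groups, so the graph is disconnected.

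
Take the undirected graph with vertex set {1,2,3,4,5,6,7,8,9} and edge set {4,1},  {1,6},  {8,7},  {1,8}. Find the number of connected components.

5

Component: {2}
Component: {3}
Component: {5}
Component: {9}
Component: {1, 4, 6, 7, 8}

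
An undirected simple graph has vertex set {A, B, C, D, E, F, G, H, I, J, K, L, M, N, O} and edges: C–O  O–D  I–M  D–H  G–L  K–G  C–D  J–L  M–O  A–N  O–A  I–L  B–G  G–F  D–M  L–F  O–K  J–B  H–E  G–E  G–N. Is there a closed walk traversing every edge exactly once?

No

Degrees: A:2, B:2, C:2, D:4, E:2, F:2, G:6, H:2, I:2, J:2, K:2, L:4, M:3, N:2, O:5
M, O have odd degree; an Eulerian circuit needs every degree to be even, so none exists.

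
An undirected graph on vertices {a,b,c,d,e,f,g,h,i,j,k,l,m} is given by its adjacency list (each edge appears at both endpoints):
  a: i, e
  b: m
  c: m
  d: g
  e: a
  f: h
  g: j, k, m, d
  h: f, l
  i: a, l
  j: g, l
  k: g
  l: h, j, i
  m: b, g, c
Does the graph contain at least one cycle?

No

The graph has 13 vertices, 12 edges, and 1 connected component.
Since 12 = 13 - 1, the graph is a forest and contains no cycle.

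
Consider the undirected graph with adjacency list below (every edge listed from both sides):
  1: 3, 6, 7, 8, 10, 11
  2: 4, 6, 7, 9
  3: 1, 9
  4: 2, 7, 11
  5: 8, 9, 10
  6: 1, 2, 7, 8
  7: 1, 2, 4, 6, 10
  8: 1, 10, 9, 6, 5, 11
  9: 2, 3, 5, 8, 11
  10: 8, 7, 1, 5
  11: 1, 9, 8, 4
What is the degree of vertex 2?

Neighbors of 2: 4, 6, 7, 9.

4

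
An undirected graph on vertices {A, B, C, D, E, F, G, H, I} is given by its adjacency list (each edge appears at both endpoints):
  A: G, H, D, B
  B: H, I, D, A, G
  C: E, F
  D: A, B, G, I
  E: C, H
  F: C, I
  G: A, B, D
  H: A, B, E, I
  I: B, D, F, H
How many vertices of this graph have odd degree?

Degrees: A:4, B:5, C:2, D:4, E:2, F:2, G:3, H:4, I:4
Odd-degree vertices: B, G.

2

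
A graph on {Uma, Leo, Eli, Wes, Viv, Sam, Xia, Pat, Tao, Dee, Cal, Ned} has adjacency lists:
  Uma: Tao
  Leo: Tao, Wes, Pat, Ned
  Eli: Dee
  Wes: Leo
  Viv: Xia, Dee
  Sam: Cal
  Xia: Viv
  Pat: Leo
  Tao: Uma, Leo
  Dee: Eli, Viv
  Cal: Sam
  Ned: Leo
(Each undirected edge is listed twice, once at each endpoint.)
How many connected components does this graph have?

3

Component: {Sam, Cal}
Component: {Eli, Viv, Xia, Dee}
Component: {Uma, Leo, Wes, Pat, Tao, Ned}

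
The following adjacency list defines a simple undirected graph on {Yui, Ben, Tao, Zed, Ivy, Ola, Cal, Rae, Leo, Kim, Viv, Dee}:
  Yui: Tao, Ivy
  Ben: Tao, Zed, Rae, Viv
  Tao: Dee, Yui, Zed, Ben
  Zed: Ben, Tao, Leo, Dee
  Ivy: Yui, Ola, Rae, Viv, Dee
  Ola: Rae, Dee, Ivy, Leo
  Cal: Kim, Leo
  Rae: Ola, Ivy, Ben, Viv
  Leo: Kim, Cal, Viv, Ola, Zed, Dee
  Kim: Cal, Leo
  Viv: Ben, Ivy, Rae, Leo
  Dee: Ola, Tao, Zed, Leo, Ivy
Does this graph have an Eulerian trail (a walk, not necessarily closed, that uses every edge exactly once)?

Yes

Degrees: Yui:2, Ben:4, Tao:4, Zed:4, Ivy:5, Ola:4, Cal:2, Rae:4, Leo:6, Kim:2, Viv:4, Dee:5
Odd-degree vertices: Ivy, Dee (2 total).
The non-isolated vertices are connected and exactly 2 have odd degree, so an Eulerian trail exists (from Ivy to Dee).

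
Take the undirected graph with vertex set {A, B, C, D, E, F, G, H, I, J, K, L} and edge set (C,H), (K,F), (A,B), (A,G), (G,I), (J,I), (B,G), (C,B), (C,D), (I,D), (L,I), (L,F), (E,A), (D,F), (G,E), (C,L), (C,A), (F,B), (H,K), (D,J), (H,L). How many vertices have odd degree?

2

Degrees: A:4, B:4, C:5, D:4, E:2, F:4, G:4, H:3, I:4, J:2, K:2, L:4
Odd-degree vertices: C, H.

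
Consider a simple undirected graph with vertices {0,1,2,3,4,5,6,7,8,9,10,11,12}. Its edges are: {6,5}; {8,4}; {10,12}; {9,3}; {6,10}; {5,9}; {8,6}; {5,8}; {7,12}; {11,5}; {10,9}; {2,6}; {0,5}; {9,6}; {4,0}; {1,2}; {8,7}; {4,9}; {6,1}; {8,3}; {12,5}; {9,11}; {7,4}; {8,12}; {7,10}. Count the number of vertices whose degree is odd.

Degrees: 0:2, 1:2, 2:2, 3:2, 4:4, 5:6, 6:6, 7:4, 8:6, 9:6, 10:4, 11:2, 12:4
Odd-degree vertices: none.

0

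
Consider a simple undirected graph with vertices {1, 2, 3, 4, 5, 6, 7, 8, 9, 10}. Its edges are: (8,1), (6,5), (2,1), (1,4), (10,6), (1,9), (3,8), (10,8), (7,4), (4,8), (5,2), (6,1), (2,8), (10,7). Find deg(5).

Neighbors of 5: 2, 6.

2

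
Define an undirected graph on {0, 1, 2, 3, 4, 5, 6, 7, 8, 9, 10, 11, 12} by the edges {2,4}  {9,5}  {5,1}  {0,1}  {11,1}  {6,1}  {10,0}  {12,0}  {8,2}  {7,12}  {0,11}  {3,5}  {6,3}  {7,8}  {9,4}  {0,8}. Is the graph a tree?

|V| = 13, |E| = 16.
Connected but with 16 > 12 edges, so it has a cycle and is not a tree.

No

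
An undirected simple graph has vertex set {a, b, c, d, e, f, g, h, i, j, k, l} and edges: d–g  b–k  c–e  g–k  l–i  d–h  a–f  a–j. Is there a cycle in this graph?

No

The graph has 12 vertices, 8 edges, and 4 connected components.
A forest on 12 vertices with 4 components has exactly 8 edges, which matches — so no cycle.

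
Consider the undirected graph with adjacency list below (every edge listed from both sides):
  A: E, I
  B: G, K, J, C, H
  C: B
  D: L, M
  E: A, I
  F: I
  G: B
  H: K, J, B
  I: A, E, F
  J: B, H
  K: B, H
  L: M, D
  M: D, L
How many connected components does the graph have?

3

Component: {D, L, M}
Component: {A, E, F, I}
Component: {B, C, G, H, J, K}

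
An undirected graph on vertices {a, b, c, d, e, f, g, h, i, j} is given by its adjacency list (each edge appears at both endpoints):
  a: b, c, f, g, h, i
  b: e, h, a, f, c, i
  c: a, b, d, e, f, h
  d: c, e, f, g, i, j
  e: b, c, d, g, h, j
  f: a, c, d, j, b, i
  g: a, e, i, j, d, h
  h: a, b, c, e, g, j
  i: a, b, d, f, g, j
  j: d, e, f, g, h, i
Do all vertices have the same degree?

Yes

Degrees: a:6, b:6, c:6, d:6, e:6, f:6, g:6, h:6, i:6, j:6
All degrees equal 6; the graph is regular.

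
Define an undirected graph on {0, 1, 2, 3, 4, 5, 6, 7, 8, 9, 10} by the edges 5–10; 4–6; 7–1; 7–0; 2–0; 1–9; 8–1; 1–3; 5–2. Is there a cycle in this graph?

No

The graph has 11 vertices, 9 edges, and 2 connected components.
Since 9 = 11 - 2, the graph is a forest and contains no cycle.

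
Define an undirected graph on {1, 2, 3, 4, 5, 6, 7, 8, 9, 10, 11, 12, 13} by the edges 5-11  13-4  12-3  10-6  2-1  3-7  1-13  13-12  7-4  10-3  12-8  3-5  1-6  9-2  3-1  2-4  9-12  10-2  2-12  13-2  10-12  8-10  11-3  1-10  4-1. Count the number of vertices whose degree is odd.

Degrees: 1:6, 2:6, 3:6, 4:4, 5:2, 6:2, 7:2, 8:2, 9:2, 10:6, 11:2, 12:6, 13:4
Odd-degree vertices: none.

0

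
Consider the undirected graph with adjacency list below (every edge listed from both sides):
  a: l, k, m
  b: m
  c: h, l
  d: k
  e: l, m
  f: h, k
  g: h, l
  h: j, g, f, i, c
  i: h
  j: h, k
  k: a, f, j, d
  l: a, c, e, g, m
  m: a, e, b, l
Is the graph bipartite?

a-l-m-a is an odd cycle (length 3), and a bipartite graph can contain only even cycles.

No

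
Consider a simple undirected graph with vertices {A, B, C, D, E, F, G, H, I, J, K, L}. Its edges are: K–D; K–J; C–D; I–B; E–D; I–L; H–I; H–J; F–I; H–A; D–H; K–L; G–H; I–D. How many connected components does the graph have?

1

Component: {A, B, C, D, E, F, G, H, I, J, K, L}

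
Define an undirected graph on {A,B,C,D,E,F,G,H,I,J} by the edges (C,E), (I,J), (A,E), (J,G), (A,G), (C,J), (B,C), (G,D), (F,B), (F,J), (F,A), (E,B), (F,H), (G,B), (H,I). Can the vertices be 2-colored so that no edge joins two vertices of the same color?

No

The cycle B-E-C-B has length 3, which is odd, so the graph is not bipartite.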